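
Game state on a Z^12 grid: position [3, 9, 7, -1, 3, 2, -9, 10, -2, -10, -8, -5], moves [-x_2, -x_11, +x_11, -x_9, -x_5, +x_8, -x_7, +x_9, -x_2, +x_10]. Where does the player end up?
(3, 7, 7, -1, 2, 2, -10, 11, -2, -9, -8, -5)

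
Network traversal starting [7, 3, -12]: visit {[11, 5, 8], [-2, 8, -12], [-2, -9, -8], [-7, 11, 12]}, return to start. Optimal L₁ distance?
132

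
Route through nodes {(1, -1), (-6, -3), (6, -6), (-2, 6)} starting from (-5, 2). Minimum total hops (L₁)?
39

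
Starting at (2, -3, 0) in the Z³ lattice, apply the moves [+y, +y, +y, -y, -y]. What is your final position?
(2, -2, 0)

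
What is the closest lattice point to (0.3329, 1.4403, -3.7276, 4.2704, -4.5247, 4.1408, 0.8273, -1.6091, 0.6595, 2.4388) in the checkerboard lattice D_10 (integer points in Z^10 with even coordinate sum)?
(0, 1, -4, 4, -5, 4, 1, -2, 1, 2)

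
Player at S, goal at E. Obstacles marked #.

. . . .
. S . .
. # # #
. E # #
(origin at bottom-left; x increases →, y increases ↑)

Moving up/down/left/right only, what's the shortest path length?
4
(one shortest path: (1, 2) → (0, 2) → (0, 1) → (0, 0) → (1, 0))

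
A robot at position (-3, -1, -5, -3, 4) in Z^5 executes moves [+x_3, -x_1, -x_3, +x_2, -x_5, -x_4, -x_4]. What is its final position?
(-4, 0, -5, -5, 3)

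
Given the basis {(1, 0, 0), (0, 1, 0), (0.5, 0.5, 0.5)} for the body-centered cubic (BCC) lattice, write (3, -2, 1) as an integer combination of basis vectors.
2b₁ - 3b₂ + 2b₃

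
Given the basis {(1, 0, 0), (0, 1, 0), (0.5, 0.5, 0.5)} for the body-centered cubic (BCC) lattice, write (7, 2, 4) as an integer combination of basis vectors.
3b₁ - 2b₂ + 8b₃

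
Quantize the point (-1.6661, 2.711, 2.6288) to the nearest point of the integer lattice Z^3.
(-2, 3, 3)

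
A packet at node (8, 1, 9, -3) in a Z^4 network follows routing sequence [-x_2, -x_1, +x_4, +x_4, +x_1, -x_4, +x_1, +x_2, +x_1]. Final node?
(10, 1, 9, -2)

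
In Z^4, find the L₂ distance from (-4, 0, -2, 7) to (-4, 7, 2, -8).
17.0294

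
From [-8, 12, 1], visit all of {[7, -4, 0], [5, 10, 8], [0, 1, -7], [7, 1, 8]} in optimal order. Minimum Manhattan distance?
65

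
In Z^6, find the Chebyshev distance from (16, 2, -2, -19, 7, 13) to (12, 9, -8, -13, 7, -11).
24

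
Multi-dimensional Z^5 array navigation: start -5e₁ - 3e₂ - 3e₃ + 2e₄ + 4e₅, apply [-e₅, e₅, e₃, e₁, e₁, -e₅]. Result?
(-3, -3, -2, 2, 3)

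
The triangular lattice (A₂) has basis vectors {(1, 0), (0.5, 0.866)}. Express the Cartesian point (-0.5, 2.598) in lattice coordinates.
-2b₁ + 3b₂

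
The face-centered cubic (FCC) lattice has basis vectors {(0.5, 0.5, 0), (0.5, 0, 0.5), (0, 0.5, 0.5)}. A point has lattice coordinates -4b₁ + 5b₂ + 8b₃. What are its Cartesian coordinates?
(0.5, 2, 6.5)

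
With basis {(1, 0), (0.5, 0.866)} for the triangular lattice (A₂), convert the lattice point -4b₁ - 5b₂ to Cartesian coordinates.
(-6.5, -4.33)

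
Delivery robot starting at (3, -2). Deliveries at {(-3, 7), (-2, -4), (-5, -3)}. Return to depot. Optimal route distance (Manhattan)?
38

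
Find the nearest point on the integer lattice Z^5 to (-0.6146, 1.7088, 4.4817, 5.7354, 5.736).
(-1, 2, 4, 6, 6)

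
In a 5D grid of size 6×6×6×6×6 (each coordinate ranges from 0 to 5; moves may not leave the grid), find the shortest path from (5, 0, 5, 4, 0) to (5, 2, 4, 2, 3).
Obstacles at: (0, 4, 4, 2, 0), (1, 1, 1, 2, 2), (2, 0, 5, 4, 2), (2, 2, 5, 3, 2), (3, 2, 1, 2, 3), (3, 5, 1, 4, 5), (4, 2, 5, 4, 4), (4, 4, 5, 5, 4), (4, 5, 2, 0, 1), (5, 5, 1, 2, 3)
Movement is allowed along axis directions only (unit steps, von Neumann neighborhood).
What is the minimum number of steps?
8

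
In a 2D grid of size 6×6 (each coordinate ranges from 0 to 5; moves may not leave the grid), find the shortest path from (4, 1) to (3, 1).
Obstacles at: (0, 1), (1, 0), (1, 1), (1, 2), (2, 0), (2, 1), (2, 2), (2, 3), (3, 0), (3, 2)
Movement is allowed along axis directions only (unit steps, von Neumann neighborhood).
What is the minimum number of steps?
1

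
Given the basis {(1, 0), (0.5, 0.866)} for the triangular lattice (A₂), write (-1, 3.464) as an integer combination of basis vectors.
-3b₁ + 4b₂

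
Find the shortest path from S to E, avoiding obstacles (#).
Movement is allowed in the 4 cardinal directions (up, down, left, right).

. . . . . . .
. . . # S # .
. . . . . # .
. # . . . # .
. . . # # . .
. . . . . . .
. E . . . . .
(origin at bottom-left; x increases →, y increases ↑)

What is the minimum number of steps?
8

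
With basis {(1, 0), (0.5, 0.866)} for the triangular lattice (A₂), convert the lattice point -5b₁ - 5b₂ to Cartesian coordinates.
(-7.5, -4.33)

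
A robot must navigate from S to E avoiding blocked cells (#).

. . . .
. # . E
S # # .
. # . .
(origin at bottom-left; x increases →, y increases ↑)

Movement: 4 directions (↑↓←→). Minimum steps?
6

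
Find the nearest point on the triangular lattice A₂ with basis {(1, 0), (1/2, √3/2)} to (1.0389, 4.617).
(1.5, 4.33)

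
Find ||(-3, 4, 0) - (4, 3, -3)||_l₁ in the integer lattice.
11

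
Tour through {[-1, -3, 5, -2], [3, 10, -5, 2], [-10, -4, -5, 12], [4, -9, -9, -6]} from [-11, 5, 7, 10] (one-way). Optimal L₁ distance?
119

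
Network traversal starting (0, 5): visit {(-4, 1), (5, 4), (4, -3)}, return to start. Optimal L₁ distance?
34
(one optimal route: (0, 5) → (-4, 1) → (4, -3) → (5, 4) → (0, 5))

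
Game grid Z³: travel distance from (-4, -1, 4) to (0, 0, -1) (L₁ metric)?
10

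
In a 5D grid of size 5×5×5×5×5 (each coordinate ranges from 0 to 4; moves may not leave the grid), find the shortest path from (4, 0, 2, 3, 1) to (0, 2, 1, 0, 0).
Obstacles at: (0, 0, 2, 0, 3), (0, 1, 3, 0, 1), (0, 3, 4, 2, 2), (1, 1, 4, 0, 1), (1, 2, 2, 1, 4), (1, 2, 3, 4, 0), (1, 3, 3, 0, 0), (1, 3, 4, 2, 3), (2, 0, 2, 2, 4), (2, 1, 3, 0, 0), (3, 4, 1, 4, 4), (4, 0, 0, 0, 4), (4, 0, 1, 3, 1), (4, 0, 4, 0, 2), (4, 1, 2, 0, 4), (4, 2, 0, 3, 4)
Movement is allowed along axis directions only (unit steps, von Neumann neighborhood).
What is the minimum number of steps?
11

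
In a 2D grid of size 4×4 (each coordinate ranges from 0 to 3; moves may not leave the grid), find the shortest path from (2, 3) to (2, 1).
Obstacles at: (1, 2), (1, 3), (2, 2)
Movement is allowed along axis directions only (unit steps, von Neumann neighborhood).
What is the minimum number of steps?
4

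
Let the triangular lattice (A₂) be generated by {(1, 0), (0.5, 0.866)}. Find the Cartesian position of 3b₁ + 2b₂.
(4, 1.732)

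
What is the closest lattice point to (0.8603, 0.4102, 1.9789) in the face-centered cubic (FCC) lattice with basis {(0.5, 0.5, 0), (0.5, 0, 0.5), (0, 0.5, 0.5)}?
(0.5, 0.5, 2)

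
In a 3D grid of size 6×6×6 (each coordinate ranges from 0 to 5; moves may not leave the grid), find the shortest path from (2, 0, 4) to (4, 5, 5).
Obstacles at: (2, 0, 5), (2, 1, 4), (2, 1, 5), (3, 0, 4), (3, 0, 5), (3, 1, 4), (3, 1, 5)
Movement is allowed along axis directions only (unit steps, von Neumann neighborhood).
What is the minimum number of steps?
10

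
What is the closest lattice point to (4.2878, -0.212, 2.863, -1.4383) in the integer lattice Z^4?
(4, 0, 3, -1)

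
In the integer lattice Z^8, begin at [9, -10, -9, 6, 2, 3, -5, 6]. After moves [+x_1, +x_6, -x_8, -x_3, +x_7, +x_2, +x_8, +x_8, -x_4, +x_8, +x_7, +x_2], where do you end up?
(10, -8, -10, 5, 2, 4, -3, 8)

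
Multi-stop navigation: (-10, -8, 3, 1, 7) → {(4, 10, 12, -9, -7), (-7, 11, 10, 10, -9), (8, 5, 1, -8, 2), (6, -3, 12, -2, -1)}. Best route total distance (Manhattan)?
136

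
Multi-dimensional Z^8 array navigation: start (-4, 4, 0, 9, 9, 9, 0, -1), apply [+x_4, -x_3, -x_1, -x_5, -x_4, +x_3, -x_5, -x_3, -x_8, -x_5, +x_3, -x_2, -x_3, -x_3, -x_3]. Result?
(-5, 3, -3, 9, 6, 9, 0, -2)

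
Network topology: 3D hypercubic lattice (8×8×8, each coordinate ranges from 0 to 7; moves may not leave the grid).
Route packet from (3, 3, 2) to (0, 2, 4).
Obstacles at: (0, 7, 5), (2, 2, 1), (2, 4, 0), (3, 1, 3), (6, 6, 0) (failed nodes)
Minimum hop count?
6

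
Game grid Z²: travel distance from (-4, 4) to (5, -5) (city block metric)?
18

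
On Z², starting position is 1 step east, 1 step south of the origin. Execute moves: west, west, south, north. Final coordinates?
(-1, -1)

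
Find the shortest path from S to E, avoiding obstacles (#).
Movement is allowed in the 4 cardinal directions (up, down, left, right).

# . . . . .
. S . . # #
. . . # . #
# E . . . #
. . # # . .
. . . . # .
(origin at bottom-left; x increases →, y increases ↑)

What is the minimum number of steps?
2
(one shortest path: (1, 4) → (1, 3) → (1, 2))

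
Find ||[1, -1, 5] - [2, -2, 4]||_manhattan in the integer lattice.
3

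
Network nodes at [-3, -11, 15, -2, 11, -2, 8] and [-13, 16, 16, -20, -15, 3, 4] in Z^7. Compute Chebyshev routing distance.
27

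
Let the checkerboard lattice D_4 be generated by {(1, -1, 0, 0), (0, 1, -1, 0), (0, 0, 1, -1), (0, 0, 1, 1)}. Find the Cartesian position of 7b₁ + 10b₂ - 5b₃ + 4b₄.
(7, 3, -11, 9)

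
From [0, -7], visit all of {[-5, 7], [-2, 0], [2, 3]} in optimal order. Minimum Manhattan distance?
27
(one optimal route: (0, -7) → (-2, 0) → (2, 3) → (-5, 7))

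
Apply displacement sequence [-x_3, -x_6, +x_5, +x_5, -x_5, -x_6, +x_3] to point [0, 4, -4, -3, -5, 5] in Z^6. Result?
(0, 4, -4, -3, -4, 3)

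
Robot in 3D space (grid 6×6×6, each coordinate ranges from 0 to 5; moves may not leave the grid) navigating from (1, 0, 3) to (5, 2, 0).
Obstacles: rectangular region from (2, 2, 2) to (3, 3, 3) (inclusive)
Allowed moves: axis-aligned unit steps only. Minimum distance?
9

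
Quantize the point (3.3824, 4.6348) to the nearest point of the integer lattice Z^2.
(3, 5)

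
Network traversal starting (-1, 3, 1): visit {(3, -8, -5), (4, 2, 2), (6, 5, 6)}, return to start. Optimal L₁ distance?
62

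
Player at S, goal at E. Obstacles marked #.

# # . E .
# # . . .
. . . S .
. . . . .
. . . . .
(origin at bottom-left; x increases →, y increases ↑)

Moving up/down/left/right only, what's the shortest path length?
2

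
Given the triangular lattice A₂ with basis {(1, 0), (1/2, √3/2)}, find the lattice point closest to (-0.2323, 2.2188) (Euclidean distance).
(-0.5, 2.598)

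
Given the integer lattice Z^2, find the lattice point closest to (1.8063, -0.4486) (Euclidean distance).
(2, 0)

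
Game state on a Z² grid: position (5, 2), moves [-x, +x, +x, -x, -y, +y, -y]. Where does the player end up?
(5, 1)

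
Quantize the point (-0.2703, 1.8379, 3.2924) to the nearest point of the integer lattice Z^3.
(0, 2, 3)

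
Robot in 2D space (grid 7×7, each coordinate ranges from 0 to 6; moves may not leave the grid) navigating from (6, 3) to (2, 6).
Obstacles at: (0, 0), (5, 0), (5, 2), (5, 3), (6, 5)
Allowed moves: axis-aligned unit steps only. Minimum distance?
7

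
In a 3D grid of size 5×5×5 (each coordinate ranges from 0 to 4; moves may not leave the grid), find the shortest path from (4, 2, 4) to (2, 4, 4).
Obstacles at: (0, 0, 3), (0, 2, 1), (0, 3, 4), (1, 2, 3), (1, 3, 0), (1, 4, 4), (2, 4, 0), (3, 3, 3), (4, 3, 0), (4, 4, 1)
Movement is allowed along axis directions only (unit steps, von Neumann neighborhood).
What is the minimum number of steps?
4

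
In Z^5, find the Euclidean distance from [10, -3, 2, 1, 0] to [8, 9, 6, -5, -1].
14.1774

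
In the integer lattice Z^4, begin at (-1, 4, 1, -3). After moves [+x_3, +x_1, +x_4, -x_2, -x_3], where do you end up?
(0, 3, 1, -2)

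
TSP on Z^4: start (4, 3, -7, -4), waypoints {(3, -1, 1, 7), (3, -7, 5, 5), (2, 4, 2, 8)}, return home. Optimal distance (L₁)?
76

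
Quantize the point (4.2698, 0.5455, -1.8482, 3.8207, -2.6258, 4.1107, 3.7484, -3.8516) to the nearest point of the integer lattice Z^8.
(4, 1, -2, 4, -3, 4, 4, -4)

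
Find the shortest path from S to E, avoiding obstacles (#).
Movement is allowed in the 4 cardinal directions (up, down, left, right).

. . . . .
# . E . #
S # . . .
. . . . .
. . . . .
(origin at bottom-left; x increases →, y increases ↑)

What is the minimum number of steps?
5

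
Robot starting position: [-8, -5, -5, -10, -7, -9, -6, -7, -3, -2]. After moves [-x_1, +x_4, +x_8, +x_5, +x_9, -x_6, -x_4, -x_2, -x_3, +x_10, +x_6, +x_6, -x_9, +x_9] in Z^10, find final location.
(-9, -6, -6, -10, -6, -8, -6, -6, -2, -1)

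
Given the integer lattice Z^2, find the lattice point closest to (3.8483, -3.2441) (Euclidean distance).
(4, -3)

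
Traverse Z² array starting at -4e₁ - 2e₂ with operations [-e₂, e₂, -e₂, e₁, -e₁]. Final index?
(-4, -3)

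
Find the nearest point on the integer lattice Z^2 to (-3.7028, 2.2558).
(-4, 2)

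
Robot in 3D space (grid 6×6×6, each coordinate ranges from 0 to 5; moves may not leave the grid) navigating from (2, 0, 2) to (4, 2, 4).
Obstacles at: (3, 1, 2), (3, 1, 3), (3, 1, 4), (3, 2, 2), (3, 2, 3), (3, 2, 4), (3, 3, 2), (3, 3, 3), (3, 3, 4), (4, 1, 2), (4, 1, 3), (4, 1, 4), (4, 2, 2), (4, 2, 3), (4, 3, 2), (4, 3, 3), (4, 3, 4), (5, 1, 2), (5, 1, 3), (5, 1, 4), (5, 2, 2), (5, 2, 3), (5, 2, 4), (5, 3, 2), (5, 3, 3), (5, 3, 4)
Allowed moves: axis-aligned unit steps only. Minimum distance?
8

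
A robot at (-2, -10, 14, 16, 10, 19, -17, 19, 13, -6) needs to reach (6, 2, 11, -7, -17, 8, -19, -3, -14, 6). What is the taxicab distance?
147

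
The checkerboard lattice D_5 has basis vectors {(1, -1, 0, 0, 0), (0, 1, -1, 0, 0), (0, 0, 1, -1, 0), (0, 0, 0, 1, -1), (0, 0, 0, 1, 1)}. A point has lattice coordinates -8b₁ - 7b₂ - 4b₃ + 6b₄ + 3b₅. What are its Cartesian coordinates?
(-8, 1, 3, 13, -3)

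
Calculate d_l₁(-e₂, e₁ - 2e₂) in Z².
2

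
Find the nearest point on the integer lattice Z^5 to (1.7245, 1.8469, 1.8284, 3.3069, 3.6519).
(2, 2, 2, 3, 4)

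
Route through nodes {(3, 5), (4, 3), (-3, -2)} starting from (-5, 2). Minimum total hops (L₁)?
21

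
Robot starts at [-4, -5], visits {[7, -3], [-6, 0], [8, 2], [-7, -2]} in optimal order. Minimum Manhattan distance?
31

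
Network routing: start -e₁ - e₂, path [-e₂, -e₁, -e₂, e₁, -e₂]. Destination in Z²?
(-1, -4)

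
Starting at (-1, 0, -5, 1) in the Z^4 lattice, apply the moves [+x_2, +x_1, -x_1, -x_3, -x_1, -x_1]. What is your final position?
(-3, 1, -6, 1)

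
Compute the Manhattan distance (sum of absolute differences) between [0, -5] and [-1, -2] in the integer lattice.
4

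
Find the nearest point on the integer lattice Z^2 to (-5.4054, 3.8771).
(-5, 4)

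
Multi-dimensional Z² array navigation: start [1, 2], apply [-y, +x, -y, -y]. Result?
(2, -1)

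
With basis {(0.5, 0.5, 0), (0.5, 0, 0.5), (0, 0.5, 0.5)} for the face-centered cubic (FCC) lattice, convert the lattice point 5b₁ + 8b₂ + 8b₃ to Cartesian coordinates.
(6.5, 6.5, 8)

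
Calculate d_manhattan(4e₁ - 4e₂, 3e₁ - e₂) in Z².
4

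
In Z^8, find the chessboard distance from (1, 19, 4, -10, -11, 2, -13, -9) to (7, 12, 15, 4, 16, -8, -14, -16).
27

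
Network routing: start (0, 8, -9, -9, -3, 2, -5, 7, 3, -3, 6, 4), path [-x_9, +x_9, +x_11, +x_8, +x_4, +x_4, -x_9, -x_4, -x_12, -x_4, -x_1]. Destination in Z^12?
(-1, 8, -9, -9, -3, 2, -5, 8, 2, -3, 7, 3)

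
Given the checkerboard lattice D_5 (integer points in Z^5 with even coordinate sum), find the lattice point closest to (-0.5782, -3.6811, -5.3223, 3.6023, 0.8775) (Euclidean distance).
(0, -4, -5, 4, 1)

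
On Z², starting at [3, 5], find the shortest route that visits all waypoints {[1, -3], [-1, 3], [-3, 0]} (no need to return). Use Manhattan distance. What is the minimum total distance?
18
(one optimal route: (3, 5) → (-1, 3) → (-3, 0) → (1, -3))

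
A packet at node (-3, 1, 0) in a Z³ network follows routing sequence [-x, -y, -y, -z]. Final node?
(-4, -1, -1)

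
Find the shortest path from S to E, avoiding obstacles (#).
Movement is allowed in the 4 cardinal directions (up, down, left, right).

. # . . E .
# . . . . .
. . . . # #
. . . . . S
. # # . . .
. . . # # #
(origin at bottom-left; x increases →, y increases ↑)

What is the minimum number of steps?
6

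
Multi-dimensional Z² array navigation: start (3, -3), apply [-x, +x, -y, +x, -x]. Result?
(3, -4)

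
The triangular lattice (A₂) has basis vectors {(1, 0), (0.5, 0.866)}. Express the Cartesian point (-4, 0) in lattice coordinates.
-4b₁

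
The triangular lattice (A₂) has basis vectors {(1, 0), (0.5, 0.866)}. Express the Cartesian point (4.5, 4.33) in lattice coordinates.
2b₁ + 5b₂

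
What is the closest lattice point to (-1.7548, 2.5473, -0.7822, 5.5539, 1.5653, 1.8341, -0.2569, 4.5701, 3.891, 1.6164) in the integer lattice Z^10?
(-2, 3, -1, 6, 2, 2, 0, 5, 4, 2)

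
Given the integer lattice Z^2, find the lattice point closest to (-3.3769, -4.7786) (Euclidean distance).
(-3, -5)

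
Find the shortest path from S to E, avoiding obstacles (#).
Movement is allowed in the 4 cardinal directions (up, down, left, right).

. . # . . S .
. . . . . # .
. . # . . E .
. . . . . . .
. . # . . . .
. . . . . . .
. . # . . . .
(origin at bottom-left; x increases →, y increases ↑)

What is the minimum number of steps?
4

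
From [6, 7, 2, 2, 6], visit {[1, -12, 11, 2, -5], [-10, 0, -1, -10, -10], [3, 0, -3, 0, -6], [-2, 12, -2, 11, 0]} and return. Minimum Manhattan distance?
188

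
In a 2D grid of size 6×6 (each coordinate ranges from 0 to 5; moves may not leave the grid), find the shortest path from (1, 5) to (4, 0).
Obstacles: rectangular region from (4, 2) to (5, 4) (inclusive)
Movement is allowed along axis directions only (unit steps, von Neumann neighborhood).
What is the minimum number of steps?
8
(one shortest path: (1, 5) → (2, 5) → (3, 5) → (3, 4) → (3, 3) → (3, 2) → (3, 1) → (4, 1) → (4, 0))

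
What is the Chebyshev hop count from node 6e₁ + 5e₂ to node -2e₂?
7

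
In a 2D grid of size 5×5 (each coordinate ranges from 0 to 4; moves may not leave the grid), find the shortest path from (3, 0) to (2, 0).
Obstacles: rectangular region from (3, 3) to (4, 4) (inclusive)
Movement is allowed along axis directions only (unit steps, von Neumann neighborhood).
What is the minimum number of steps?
1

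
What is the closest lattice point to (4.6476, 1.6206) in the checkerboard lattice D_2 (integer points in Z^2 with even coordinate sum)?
(5, 1)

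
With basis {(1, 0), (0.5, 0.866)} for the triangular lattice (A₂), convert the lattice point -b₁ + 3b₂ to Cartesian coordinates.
(0.5, 2.598)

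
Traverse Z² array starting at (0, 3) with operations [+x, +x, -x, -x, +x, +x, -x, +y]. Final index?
(1, 4)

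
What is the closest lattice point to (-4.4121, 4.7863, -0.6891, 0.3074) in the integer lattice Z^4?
(-4, 5, -1, 0)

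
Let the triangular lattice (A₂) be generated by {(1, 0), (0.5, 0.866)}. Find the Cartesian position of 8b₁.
(8, 0)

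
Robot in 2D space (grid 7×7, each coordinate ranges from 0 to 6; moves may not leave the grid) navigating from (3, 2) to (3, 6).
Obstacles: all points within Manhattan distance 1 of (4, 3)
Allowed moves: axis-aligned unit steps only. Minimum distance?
6
(one shortest path: (3, 2) → (2, 2) → (2, 3) → (2, 4) → (3, 4) → (3, 5) → (3, 6))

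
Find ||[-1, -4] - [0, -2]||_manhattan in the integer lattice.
3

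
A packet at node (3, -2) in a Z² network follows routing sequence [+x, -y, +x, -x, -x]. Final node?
(3, -3)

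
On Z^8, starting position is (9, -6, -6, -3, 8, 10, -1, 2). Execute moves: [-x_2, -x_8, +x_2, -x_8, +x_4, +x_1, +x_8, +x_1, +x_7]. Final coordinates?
(11, -6, -6, -2, 8, 10, 0, 1)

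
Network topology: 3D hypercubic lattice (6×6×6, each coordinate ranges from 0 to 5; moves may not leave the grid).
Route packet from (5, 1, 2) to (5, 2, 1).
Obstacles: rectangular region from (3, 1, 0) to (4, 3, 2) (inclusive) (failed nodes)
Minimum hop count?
2
(one shortest path: (5, 1, 2) → (5, 2, 2) → (5, 2, 1))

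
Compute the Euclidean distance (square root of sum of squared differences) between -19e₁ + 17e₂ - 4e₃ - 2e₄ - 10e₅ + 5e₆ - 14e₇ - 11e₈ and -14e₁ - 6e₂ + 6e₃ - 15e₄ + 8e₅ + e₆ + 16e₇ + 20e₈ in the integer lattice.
54.9909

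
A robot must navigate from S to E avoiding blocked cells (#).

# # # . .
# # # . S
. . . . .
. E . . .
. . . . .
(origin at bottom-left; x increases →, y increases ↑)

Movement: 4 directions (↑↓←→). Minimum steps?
5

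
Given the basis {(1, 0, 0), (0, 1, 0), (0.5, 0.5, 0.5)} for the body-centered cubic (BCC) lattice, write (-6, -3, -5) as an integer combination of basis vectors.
-b₁ + 2b₂ - 10b₃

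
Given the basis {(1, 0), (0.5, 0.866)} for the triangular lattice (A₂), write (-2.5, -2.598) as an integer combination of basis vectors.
-b₁ - 3b₂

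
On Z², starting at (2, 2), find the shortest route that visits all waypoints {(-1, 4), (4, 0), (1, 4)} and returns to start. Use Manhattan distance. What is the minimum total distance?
18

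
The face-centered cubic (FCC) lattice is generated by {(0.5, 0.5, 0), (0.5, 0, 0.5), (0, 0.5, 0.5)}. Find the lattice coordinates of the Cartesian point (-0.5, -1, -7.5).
6b₁ - 7b₂ - 8b₃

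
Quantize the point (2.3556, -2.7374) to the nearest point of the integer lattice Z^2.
(2, -3)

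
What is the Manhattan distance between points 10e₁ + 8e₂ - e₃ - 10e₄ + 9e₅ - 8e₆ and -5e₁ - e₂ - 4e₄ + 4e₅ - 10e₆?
38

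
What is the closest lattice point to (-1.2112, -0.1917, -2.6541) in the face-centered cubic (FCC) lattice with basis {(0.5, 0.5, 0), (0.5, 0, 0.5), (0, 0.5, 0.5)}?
(-1.5, 0, -2.5)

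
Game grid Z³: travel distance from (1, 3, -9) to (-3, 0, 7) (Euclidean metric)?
16.7631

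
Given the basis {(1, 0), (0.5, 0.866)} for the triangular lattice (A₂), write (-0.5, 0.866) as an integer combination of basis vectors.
-b₁ + b₂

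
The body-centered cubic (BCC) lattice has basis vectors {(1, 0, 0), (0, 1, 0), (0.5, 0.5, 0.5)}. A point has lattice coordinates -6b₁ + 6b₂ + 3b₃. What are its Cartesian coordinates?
(-4.5, 7.5, 1.5)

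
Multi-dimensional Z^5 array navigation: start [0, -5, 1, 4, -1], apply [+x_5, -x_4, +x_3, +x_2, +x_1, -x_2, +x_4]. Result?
(1, -5, 2, 4, 0)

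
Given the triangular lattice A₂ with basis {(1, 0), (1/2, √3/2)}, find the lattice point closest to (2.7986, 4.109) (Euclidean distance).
(2.5, 4.33)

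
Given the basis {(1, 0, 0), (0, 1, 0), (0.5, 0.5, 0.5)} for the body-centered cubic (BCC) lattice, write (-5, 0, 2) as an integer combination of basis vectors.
-7b₁ - 2b₂ + 4b₃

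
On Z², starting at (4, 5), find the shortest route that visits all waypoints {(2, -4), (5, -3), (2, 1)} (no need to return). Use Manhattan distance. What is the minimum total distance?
15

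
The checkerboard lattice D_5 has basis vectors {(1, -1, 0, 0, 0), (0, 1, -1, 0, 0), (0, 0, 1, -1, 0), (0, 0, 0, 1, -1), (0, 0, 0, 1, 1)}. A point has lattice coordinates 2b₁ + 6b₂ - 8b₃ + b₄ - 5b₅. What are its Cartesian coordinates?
(2, 4, -14, 4, -6)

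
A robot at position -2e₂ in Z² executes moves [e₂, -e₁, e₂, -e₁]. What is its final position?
(-2, 0)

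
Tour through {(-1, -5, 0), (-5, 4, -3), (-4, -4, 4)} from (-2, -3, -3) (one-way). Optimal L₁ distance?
30
(one optimal route: (-2, -3, -3) → (-1, -5, 0) → (-4, -4, 4) → (-5, 4, -3))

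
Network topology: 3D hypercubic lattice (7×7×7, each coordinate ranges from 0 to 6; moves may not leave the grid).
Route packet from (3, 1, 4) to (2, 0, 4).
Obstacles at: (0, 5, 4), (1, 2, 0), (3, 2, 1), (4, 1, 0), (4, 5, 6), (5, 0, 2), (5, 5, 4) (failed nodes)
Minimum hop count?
2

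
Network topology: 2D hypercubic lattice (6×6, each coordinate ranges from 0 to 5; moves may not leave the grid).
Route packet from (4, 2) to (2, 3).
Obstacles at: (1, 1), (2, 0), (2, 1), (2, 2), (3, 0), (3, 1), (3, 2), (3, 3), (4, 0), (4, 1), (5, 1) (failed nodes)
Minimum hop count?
5
(one shortest path: (4, 2) → (4, 3) → (4, 4) → (3, 4) → (2, 4) → (2, 3))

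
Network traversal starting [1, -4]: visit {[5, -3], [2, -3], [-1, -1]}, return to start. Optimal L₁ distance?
18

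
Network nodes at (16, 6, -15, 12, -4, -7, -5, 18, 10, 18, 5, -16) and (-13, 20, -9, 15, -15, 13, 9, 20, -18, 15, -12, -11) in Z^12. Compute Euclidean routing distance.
53.9444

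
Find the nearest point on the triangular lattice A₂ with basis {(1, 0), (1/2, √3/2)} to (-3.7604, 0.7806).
(-3.5, 0.866)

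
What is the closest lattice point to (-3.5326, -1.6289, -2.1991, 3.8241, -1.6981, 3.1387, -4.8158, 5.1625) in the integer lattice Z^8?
(-4, -2, -2, 4, -2, 3, -5, 5)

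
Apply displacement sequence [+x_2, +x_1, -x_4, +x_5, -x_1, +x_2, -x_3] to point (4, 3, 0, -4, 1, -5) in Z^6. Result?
(4, 5, -1, -5, 2, -5)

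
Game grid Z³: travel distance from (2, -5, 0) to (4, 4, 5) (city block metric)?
16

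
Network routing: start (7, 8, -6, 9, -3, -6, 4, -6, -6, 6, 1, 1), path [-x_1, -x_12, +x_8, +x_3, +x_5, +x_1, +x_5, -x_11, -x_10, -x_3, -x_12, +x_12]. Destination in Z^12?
(7, 8, -6, 9, -1, -6, 4, -5, -6, 5, 0, 0)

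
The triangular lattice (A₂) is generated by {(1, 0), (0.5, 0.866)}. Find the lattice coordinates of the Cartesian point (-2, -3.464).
-4b₂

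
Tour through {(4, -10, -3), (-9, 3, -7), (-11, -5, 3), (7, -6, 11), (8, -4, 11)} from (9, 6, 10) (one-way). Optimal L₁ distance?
82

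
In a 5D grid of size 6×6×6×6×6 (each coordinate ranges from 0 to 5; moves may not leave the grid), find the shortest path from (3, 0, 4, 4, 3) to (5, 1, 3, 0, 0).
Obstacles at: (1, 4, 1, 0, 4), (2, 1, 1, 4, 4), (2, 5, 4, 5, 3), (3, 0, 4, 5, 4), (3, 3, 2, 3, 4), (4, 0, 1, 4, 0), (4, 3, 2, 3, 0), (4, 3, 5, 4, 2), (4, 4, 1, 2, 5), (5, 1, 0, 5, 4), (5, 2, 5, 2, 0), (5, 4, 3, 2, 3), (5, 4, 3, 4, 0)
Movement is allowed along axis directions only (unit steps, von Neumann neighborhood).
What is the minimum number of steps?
11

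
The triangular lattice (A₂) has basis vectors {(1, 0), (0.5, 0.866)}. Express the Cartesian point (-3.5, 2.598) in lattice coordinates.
-5b₁ + 3b₂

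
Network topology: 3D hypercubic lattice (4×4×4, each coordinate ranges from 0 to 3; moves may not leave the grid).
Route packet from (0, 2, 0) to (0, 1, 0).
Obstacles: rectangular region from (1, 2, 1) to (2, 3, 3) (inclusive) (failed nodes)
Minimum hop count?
1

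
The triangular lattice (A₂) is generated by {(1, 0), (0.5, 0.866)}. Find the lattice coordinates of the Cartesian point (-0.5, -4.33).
2b₁ - 5b₂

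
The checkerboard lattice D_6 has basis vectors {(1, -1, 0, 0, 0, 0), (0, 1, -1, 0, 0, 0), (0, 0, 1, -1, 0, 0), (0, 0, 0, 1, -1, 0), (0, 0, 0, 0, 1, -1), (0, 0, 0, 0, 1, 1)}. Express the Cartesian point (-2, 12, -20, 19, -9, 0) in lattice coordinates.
-2b₁ + 10b₂ - 10b₃ + 9b₄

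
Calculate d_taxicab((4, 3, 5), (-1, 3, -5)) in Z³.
15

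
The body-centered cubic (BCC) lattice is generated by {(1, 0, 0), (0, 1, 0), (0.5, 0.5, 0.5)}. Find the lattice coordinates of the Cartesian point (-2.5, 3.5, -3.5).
b₁ + 7b₂ - 7b₃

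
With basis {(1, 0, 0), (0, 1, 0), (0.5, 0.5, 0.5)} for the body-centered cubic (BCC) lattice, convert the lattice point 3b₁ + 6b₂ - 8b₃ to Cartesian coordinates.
(-1, 2, -4)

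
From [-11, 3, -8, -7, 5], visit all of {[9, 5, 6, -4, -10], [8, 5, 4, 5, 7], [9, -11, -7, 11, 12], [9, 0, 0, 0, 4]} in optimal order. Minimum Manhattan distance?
136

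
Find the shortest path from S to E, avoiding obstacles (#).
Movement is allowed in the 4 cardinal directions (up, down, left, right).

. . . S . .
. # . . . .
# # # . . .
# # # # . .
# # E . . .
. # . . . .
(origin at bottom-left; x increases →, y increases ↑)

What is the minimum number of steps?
7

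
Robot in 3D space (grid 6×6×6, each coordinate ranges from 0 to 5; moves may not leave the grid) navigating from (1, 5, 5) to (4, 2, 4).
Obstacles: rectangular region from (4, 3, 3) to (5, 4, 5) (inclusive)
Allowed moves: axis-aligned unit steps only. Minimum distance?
7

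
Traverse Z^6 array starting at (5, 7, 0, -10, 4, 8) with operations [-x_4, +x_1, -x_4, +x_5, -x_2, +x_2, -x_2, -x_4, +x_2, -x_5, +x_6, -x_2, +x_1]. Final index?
(7, 6, 0, -13, 4, 9)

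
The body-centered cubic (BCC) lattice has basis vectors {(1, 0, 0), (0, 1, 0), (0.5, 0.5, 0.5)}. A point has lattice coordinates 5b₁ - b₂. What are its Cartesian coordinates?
(5, -1, 0)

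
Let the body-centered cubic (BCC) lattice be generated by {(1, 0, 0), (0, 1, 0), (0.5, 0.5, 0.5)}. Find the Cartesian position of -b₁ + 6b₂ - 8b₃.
(-5, 2, -4)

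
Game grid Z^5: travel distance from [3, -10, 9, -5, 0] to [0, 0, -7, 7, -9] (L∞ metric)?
16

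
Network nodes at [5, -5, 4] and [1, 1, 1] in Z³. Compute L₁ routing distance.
13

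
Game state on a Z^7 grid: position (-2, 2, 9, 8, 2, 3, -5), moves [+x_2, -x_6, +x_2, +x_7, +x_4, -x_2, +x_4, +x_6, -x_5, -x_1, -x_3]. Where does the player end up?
(-3, 3, 8, 10, 1, 3, -4)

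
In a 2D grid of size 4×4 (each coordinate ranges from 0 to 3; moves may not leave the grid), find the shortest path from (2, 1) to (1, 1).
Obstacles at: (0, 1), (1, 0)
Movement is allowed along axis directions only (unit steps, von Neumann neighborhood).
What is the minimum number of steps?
1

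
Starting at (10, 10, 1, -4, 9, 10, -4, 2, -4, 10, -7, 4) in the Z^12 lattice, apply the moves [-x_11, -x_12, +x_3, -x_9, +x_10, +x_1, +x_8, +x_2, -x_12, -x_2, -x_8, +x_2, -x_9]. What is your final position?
(11, 11, 2, -4, 9, 10, -4, 2, -6, 11, -8, 2)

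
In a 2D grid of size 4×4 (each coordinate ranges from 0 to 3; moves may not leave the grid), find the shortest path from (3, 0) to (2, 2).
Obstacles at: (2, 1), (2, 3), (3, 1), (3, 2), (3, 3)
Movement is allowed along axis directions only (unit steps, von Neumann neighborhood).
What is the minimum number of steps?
5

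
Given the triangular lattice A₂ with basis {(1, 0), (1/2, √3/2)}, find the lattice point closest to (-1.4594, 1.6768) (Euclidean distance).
(-1, 1.732)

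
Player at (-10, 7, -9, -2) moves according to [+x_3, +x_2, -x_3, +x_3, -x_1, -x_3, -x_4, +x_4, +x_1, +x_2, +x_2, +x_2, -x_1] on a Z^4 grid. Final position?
(-11, 11, -9, -2)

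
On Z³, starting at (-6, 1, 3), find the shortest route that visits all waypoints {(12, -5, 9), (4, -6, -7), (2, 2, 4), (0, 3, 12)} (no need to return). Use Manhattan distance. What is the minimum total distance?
69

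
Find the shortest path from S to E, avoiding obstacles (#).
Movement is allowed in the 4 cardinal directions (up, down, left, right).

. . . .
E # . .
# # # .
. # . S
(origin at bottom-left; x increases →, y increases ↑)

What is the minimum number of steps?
7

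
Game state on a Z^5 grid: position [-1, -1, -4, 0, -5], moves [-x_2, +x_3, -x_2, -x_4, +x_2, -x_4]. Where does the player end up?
(-1, -2, -3, -2, -5)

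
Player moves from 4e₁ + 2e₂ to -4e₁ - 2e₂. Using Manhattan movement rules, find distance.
12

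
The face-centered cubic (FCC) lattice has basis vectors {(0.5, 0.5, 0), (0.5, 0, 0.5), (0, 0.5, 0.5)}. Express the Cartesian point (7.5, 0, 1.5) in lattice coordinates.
6b₁ + 9b₂ - 6b₃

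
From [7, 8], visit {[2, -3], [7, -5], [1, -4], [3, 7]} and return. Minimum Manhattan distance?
38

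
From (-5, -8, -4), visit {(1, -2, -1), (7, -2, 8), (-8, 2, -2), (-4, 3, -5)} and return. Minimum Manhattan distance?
80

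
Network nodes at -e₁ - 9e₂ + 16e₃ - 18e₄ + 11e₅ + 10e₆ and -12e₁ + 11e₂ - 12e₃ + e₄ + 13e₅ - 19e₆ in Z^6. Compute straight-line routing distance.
50.1099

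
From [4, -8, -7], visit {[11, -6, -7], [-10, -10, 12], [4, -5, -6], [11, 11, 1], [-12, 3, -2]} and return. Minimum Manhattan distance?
136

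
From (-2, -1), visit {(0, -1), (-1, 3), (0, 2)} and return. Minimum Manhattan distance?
12
(one optimal route: (-2, -1) → (0, -1) → (0, 2) → (-1, 3) → (-2, -1))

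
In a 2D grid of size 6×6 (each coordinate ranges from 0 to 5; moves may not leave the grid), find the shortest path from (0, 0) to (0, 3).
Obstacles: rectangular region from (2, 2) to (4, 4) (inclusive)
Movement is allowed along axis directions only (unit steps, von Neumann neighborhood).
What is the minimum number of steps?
3
(one shortest path: (0, 0) → (0, 1) → (0, 2) → (0, 3))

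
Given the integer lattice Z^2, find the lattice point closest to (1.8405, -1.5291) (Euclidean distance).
(2, -2)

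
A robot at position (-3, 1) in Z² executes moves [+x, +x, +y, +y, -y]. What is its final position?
(-1, 2)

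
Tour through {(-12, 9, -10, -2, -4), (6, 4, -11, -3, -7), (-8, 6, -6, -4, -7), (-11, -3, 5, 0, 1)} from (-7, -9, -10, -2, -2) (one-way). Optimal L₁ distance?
103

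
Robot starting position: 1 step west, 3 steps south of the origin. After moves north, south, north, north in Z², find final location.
(-1, -1)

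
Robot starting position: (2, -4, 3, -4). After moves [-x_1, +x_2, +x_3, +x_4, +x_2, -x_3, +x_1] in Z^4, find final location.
(2, -2, 3, -3)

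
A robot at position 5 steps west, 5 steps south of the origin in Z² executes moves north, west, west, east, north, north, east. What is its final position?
(-5, -2)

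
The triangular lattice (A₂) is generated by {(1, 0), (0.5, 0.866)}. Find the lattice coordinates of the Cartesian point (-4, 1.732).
-5b₁ + 2b₂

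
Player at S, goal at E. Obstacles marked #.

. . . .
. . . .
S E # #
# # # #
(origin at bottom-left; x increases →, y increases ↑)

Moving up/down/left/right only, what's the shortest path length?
1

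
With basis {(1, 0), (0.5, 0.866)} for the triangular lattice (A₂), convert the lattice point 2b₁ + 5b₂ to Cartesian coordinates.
(4.5, 4.33)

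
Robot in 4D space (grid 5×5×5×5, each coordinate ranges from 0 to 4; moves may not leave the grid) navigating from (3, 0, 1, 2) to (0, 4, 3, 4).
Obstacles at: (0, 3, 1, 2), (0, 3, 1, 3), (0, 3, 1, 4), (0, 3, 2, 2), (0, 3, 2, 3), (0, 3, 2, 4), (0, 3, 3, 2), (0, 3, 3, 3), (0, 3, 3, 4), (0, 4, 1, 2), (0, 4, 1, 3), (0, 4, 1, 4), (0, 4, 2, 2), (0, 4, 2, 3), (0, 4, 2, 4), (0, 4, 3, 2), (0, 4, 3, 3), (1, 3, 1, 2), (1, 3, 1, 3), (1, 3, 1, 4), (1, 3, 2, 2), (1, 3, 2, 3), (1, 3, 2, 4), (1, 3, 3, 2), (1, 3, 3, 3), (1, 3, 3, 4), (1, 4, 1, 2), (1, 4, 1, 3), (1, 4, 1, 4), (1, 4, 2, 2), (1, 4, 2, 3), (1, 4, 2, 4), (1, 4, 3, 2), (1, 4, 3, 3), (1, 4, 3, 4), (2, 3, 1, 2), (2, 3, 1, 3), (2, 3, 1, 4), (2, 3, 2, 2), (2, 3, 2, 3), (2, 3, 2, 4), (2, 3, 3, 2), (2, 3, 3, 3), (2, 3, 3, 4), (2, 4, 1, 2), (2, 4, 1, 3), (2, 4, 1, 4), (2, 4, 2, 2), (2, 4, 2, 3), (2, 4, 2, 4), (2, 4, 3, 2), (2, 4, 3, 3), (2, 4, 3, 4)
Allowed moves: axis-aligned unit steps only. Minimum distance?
13
(one shortest path: (3, 0, 1, 2) → (2, 0, 1, 2) → (1, 0, 1, 2) → (0, 0, 1, 2) → (0, 1, 1, 2) → (0, 2, 1, 2) → (0, 2, 2, 2) → (0, 2, 3, 2) → (0, 2, 4, 2) → (0, 3, 4, 2) → (0, 4, 4, 2) → (0, 4, 4, 3) → (0, 4, 4, 4) → (0, 4, 3, 4))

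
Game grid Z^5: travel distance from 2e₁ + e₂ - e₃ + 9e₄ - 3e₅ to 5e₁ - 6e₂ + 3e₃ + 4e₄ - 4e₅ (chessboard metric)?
7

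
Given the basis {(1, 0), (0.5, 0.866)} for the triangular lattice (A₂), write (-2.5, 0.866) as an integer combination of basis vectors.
-3b₁ + b₂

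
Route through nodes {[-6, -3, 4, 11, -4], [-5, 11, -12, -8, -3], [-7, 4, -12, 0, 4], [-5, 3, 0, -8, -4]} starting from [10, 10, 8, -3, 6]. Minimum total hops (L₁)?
123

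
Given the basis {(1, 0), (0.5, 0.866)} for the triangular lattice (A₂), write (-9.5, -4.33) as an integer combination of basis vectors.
-7b₁ - 5b₂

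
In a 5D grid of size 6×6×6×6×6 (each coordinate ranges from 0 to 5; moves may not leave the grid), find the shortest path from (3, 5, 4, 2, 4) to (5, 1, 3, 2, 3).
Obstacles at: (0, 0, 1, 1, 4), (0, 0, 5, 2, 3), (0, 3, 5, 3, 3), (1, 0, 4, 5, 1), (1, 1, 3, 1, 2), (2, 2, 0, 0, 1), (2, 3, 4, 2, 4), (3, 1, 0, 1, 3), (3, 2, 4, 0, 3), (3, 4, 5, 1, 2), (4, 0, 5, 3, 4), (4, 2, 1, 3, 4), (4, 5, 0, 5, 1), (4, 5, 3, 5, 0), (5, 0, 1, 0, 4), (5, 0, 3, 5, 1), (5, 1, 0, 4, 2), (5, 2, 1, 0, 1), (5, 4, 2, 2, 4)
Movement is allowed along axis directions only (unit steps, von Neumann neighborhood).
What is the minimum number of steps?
8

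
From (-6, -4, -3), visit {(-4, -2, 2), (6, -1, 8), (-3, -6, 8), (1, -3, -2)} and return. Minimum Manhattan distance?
60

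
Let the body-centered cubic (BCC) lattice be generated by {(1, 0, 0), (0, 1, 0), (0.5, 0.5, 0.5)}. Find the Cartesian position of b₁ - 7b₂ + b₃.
(1.5, -6.5, 0.5)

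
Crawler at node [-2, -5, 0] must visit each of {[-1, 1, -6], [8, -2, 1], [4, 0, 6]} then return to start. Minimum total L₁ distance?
56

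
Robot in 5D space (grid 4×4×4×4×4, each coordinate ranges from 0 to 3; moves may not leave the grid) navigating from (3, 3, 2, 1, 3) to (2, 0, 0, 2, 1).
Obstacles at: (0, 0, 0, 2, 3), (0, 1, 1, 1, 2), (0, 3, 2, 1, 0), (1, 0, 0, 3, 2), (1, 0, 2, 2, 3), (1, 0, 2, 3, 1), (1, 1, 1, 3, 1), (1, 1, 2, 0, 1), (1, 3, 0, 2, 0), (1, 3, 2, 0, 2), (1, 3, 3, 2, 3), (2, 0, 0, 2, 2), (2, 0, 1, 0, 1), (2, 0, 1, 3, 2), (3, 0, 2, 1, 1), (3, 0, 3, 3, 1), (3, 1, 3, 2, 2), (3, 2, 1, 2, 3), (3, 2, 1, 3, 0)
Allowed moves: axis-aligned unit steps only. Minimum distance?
9
(one shortest path: (3, 3, 2, 1, 3) → (2, 3, 2, 1, 3) → (2, 2, 2, 1, 3) → (2, 1, 2, 1, 3) → (2, 0, 2, 1, 3) → (2, 0, 1, 1, 3) → (2, 0, 0, 1, 3) → (2, 0, 0, 1, 2) → (2, 0, 0, 1, 1) → (2, 0, 0, 2, 1))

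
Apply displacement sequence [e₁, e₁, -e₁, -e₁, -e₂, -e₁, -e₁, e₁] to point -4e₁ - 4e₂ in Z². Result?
(-5, -5)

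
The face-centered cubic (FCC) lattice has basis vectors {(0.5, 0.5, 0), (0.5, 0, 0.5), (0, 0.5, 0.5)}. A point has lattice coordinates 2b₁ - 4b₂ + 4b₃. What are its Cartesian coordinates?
(-1, 3, 0)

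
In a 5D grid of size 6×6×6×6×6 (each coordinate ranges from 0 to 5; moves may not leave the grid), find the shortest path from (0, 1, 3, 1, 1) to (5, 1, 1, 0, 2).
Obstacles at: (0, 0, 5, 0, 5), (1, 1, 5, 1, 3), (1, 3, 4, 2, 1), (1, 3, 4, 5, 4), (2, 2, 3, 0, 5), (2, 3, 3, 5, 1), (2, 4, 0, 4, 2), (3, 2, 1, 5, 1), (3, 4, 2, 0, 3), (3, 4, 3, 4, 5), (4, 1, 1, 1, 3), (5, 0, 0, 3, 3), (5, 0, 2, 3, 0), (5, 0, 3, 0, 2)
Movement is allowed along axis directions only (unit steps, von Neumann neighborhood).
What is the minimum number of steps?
9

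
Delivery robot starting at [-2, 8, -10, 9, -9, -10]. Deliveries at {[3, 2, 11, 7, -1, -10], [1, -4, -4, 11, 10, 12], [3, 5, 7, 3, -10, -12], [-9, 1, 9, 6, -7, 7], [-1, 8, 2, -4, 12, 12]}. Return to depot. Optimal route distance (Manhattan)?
252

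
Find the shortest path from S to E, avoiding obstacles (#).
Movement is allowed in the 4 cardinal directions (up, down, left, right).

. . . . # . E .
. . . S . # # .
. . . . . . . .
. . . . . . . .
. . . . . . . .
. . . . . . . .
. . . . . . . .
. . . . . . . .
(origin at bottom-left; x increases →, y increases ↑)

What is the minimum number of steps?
8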